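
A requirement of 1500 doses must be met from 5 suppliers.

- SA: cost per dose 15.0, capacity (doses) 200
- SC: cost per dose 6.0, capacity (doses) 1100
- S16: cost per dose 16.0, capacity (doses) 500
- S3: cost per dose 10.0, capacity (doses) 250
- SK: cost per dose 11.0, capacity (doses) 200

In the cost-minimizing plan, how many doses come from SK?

Cheapest first:
Take 1100 from SC at 6.0 ; need 400 more.
Take 250 from S3 at 10.0 ; need 150 more.
SK at 11.0: take 150 of its 200 ; requirement met.
SA, S16: unused.

150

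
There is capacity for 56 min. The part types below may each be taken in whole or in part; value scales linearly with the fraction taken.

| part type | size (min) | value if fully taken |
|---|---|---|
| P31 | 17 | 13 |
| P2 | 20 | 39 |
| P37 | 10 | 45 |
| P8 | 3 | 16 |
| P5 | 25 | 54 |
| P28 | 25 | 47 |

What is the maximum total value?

150.1

Sort by value density: P8 16/3≈5.33, P37 45/10≈4.5, P5 54/25≈2.16, P2 39/20≈1.95, P28 47/25≈1.88, P31 13/17≈0.765.
Take all of P8 (3 min, value 16) → 53 min left.
All 10 min of P37 fit (value 45) → 43 remain.
All 25 min of P5 fit (value 54) → 18 remain.
Only 18 min remain; take 18/20 of P2 for value 39×18/20 = 35.1.
Total value = 150.1.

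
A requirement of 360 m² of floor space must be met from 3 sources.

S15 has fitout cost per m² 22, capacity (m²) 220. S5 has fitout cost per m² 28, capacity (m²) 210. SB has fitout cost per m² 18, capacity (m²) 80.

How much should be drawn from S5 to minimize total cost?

60

Fill from the cheapest source first.
SB at 18: take all 80 m² → 280 still needed.
Take 220 from S15 at 22 → need 60 more.
Take 60 from S5 at 28 to finish.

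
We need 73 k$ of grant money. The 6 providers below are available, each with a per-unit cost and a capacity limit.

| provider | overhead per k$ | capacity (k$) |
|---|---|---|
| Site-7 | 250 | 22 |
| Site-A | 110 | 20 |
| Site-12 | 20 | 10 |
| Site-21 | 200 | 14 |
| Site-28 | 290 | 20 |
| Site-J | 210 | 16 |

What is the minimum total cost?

11810

Use providers in increasing cost order.
Take 10 from Site-12 at 20 — need 63 more.
Site-A (110): use full 20 — 43 k$ to go.
Site-21 at 200: take all 14 k$ — 29 still needed.
Site-J at 210: take all 16 k$ — 13 still needed.
Site-7 (250): take the remaining 13 — done.
Site-28: unused.
Cost = 10×20 + 20×110 + 14×200 + 16×210 + 13×250 = 11810.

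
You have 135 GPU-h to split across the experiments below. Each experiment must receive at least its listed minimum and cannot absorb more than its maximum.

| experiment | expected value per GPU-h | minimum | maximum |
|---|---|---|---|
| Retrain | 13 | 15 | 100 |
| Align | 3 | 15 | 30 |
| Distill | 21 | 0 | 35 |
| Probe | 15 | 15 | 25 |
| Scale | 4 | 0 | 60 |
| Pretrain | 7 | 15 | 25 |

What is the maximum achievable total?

1845

Meeting every minimum uses 15+15+0+15+0+15 = 60 GPU-h, leaving 75.
Highest expected value per GPU-h first: Distill 21 > Probe 15 > Retrain 13 > Pretrain 7 > Scale 4 > Align 3.
Distill takes 35 more to reach its cap of 35 ; 40 left.
Probe: +10 to 25 (cap) ; 30 left.
Retrain has room for 85 more but only 30 remain, so it gets 45.
Total = 13×45 + 3×15 + 21×35 + 15×25 + 7×15 = 1845.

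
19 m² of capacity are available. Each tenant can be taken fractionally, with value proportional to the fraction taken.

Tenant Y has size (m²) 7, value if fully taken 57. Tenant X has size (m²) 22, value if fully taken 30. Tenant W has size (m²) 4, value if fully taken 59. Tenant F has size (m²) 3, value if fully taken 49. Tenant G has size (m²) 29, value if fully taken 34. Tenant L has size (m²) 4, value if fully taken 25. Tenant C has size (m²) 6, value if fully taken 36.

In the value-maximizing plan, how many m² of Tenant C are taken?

Sort by value density: Tenant F 49/3≈16.3, Tenant W 59/4≈14.8, Tenant Y 57/7≈8.14, Tenant L 25/4≈6.25, Tenant C 36/6≈6, Tenant X 30/22≈1.36, Tenant G 34/29≈1.17.
Take all of Tenant F (3 m², value 49) — 16 m² left.
Take all of Tenant W (4 m², value 59) — 12 m² left.
All 7 m² of Tenant Y fit (value 57) — 5 remain.
Take all of Tenant L (4 m², value 25) — 1 m² left.
Only 1 m² remain; take 1/6 of Tenant C for value 36×1/6 = 6.

1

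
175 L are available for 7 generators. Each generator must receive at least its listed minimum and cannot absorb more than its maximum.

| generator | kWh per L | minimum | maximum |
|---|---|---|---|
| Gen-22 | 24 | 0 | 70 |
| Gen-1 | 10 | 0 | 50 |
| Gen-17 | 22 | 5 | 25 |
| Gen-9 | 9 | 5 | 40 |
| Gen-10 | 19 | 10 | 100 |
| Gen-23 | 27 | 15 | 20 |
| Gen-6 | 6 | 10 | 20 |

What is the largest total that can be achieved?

3730

Meeting every minimum uses 0+0+5+5+10+15+10 = 45 L, leaving 130.
Rank by kWh per L: Gen-23 27 > Gen-22 24 > Gen-17 22 > Gen-10 19 > Gen-1 10 > Gen-9 9 > Gen-6 6.
Gen-23 takes 5 more to reach its cap of 20 → 125 left.
Gen-22 takes 70 more to reach its cap of 70 → 55 left.
Gen-17 takes 20 more to reach its cap of 25 → 35 left.
Gen-10 has room for 90 more but only 35 remain, so it gets 45.
Total = 24×70 + 22×25 + 9×5 + 19×45 + 27×20 + 6×10 = 3730.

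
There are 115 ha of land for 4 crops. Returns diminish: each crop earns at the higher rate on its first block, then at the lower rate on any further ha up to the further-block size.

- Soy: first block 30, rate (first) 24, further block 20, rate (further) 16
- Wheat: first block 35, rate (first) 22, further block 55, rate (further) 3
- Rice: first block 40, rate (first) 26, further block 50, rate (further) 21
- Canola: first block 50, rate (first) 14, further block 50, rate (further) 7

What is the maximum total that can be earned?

2740

Rank every tier by rate: Rice/first 26 > Soy/first 24 > Wheat/first 22 > Rice/second 21 > Soy/second 16 > Canola/first 14 > Canola/second 7 > Wheat/second 3.
Fill Rice first block (40 at 26) — 75 left.
Soy/first (24): +30 — 45 left.
Fill Wheat first block (35 at 22) — 10 left.
Rice/second: +10 of 50 at 21; pool empty.
Total = 26×40 + 24×30 + 22×35 + 21×10 = 2740.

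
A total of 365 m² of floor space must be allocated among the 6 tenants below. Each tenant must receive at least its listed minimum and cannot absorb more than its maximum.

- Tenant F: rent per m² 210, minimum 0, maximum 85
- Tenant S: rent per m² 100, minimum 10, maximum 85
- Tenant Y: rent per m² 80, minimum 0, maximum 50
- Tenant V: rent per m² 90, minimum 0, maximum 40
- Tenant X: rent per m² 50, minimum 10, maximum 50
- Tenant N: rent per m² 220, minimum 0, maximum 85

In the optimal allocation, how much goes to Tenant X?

20

Meeting every minimum uses 0+10+0+0+10+0 = 20 m², leaving 345.
Order the tenants by rent per m²: Tenant N 220 > Tenant F 210 > Tenant S 100 > Tenant V 90 > Tenant Y 80 > Tenant X 50.
Give Tenant N 85 more to hit its cap of 85 → 260 left.
Tenant F: +85 to 85 (cap) → 175 left.
Tenant S takes 75 more to reach its cap of 85 → 100 left.
Give Tenant V 40 more to hit its cap of 40 → 60 left.
Give Tenant Y 50 more to hit its cap of 50 → 10 left.
Tenant X: +10 (room for 40) → 20. Pool exhausted.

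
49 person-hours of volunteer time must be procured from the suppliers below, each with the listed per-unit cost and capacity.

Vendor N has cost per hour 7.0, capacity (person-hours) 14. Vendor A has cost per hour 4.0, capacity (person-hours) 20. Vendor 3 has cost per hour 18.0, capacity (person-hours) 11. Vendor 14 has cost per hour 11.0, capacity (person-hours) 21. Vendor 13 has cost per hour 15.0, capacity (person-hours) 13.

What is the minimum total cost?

Fill from the cheapest supplier first.
Take 20 from Vendor A at 4.0 ; need 29 more.
Take 14 from Vendor N at 7.0 ; need 15 more.
Take 15 from Vendor 14 at 11.0 to finish.
Vendor 13, Vendor 3: unused.
Cost = 20×4.0 + 14×7.0 + 15×11.0 = 343.

343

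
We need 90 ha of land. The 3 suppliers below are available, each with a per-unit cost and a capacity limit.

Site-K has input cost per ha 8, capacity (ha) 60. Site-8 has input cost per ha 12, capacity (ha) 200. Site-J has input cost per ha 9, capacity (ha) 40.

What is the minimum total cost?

750

Cheapest first:
Site-K at 8: take all 60 ha — 30 still needed.
Site-J (9): take the remaining 30 — done.
Site-8: unused.
Cost = 60×8 + 30×9 = 750.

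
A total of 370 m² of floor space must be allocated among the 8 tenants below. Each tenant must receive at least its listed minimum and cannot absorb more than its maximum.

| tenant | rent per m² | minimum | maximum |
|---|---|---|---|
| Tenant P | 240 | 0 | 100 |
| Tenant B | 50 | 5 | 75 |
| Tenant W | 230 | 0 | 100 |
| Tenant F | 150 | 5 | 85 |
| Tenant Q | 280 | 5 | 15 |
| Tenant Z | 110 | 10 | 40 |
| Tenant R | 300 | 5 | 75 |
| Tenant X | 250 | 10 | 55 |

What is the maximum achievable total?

90300

Meeting every minimum uses 0+5+0+5+5+10+5+10 = 40 m², leaving 330.
Order the tenants by rent per m²: Tenant R 300 > Tenant Q 280 > Tenant X 250 > Tenant P 240 > Tenant W 230 > Tenant F 150 > Tenant Z 110 > Tenant B 50.
Give Tenant R 70 more to hit its cap of 75 ; 260 left.
Tenant Q: +10 to 15 (cap) ; 250 left.
Tenant X takes 45 more to reach its cap of 55 ; 205 left.
Tenant P takes 100 more to reach its cap of 100 ; 105 left.
Give Tenant W 100 more to hit its cap of 100 ; 5 left.
Only 5 left; Tenant F takes them to reach 10.
Total = 240×100 + 50×5 + 230×100 + 150×10 + 280×15 + 110×10 + 300×75 + 250×55 = 90300.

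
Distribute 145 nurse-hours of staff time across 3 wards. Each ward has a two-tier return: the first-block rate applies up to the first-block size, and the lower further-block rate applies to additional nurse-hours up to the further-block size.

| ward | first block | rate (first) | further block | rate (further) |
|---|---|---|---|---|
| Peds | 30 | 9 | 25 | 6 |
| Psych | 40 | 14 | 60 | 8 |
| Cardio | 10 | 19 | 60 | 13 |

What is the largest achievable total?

Order all 6 blocks by rate: Cardio/first 19 > Psych/first 14 > Cardio/second 13 > Peds/first 9 > Psych/second 8 > Peds/second 6.
Cardio/first (19): +10 — 135 left.
Psych/first (14): +40 — 95 left.
Cardio/second (13): +60 — 35 left.
Peds/first (9): +30 — 5 left.
Psych/second: +5 of 60 at 8; pool empty.
Total = 19×10 + 14×40 + 13×60 + 9×30 + 8×5 = 1840.

1840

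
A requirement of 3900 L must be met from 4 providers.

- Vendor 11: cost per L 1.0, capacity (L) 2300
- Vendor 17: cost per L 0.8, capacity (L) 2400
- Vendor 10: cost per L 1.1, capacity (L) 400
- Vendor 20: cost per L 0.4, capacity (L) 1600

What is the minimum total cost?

2480

Use providers in increasing cost order.
Vendor 20 (0.4): use full 1600 ; 2300 L to go.
Vendor 17 at 0.8: take 2300 of its 2400 ; requirement met.
Vendor 11, Vendor 10: unused.
Cost = 1600×0.4 + 2300×0.8 = 2480.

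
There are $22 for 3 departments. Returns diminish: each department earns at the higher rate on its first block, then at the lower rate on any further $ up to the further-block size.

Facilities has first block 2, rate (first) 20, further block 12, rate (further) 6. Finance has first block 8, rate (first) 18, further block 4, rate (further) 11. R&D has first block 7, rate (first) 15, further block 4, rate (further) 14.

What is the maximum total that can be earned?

356

Rank every tier by rate: Facilities/tier1 20 > Finance/tier1 18 > R&D/tier1 15 > R&D/tier2 14 > Finance/tier2 11 > Facilities/tier2 6.
Facilities/tier1 (20): +2 ; 20 left.
Finance tier1 at 18: fill all 8 ; 12 left.
Fill R&D tier1 block (7 at 15) ; 5 left.
R&D tier2 at 14: fill all 4 ; 1 left.
Finance tier2 at 11: only 1 left, fill 1.
Total = 20×2 + 18×8 + 15×7 + 14×4 + 11×1 = 356.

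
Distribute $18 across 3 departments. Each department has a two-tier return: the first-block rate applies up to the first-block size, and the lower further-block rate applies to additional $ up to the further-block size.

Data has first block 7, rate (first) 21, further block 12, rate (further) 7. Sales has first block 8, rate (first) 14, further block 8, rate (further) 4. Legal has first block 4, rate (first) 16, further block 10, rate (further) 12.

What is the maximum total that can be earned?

309

Treat each block as its own option and order by rate: Data/T1 21 > Legal/T1 16 > Sales/T1 14 > Legal/T2 12 > Data/T2 7 > Sales/T2 4.
Data T1 at 21: fill all 7 ; 11 left.
Fill Legal T1 block (4 at 16) ; 7 left.
Sales T1 at 14: only 7 left, fill 7.
Total = 21×7 + 16×4 + 14×7 = 309.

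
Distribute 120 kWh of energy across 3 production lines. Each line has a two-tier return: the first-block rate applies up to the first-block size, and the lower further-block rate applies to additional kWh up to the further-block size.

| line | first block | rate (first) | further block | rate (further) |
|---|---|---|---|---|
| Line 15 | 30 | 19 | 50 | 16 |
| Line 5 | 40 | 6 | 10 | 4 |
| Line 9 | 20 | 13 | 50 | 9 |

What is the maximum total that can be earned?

Treat each block as its own option and order by rate: Line 15/first 19 > Line 15/second 16 > Line 9/first 13 > Line 9/second 9 > Line 5/first 6 > Line 5/second 4.
Line 15/first (19): +30 — 90 left.
Line 15/second (16): +50 — 40 left.
Line 9/first (13): +20 — 20 left.
20 remain; put them into Line 9 second at 9.
Total = 19×30 + 16×50 + 13×20 + 9×20 = 1810.

1810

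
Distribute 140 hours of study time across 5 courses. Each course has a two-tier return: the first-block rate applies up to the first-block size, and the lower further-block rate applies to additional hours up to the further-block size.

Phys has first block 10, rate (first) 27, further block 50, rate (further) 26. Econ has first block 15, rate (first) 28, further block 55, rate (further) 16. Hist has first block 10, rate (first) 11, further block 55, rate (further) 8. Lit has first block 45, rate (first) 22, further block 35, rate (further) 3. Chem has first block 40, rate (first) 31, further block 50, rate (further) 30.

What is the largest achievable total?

4080

Order all 10 blocks by rate: Chem/T1 31 > Chem/T2 30 > Econ/T1 28 > Phys/T1 27 > Phys/T2 26 > Lit/T1 22 > Econ/T2 16 > Hist/T1 11 > Hist/T2 8 > Lit/T2 3.
Chem T1 at 31: fill all 40 ; 100 left.
Chem/T2 (30): +50 ; 50 left.
Econ/T1 (28): +15 ; 35 left.
Phys/T1 (27): +10 ; 25 left.
25 remain; put them into Phys T2 at 26.
Total = 31×40 + 30×50 + 28×15 + 27×10 + 26×25 = 4080.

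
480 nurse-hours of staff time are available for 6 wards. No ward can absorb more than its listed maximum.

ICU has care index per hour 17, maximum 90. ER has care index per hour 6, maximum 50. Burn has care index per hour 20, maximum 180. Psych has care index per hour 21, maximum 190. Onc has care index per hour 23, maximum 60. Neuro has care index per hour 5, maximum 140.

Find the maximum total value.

Rank by care index per hour: Onc 23 > Psych 21 > Burn 20 > ICU 17 > ER 6 > Neuro 5.
Onc takes 60 to reach its cap of 60 → 420 left.
Give Psych 190 to hit its cap of 190 → 230 left.
Give Burn 180 to hit its cap of 180 → 50 left.
ICU has room for 90 but only 50 remain, so it gets 50.
Total = 17×50 + 20×180 + 21×190 + 23×60 = 9820.

9820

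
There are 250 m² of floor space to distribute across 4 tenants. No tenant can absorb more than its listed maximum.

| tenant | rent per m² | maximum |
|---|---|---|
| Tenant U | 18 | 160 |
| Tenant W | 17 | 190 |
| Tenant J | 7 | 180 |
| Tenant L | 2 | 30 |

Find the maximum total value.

4410

Rank by rent per m²: Tenant U 18 > Tenant W 17 > Tenant J 7 > Tenant L 2.
Tenant U: +160 to 160 (cap) ; 90 left.
Tenant W: +90 (room for 190) → 90. Pool exhausted.
Total = 18×160 + 17×90 = 4410.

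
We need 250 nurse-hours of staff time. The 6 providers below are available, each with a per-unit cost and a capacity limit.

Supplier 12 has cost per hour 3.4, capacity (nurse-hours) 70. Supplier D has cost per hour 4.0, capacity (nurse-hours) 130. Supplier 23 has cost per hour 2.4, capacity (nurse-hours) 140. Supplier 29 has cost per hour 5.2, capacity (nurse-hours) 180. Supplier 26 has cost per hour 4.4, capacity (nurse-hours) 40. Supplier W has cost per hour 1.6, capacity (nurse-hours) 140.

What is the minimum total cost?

Use providers in increasing cost order.
Supplier W (1.6): use full 140 → 110 nurse-hours to go.
Supplier 23 (2.4): take the remaining 110 → done.
Supplier 12, Supplier D, Supplier 26, Supplier 29: unused.
Cost = 140×1.6 + 110×2.4 = 488.

488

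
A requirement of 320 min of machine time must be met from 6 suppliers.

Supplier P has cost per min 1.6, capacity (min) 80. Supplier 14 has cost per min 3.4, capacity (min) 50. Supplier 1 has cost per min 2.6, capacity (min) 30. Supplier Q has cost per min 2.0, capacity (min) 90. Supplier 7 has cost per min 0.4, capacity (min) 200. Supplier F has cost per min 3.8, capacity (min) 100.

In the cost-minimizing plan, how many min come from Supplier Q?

40

Cheapest first:
Supplier 7 at 0.4: take all 200 min ; 120 still needed.
Supplier P at 1.6: take all 80 min ; 40 still needed.
Take 40 from Supplier Q at 2.0 to finish.
Supplier 1, Supplier 14, Supplier F: unused.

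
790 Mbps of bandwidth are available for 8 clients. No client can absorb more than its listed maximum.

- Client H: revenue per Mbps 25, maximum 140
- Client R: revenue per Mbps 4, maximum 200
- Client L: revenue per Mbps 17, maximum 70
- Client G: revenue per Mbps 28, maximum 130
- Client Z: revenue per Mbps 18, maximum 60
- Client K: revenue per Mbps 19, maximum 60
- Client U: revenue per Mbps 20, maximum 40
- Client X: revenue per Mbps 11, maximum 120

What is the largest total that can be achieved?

13350

Order the clients by revenue per Mbps: Client G 28 > Client H 25 > Client U 20 > Client K 19 > Client Z 18 > Client L 17 > Client X 11 > Client R 4.
Client G takes 130 to reach its cap of 130 → 660 left.
Client H takes 140 to reach its cap of 140 → 520 left.
Give Client U 40 to hit its cap of 40 → 480 left.
Give Client K 60 to hit its cap of 60 → 420 left.
Client Z: +60 to 60 (cap) → 360 left.
Client L: +70 to 70 (cap) → 290 left.
Client X: +120 to 120 (cap) → 170 left.
Client R: +170 (room for 200) → 170. Pool exhausted.
Total = 25×140 + 4×170 + 17×70 + 28×130 + 18×60 + 19×60 + 20×40 + 11×120 = 13350.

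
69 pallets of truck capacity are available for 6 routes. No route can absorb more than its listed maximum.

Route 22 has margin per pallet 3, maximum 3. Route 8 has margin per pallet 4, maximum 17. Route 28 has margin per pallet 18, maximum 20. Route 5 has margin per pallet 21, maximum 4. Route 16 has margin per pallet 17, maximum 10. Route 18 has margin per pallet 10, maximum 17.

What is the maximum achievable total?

855

Order the routes by margin per pallet: Route 5 21 > Route 28 18 > Route 16 17 > Route 18 10 > Route 8 4 > Route 22 3.
Route 5 takes 4 to reach its cap of 4 ; 65 left.
Give Route 28 20 to hit its cap of 20 ; 45 left.
Give Route 16 10 to hit its cap of 10 ; 35 left.
Give Route 18 17 to hit its cap of 17 ; 18 left.
Route 8: +17 to 17 (cap) ; 1 left.
Only 1 left; Route 22 takes them to reach 1.
Total = 3×1 + 4×17 + 18×20 + 21×4 + 17×10 + 10×17 = 855.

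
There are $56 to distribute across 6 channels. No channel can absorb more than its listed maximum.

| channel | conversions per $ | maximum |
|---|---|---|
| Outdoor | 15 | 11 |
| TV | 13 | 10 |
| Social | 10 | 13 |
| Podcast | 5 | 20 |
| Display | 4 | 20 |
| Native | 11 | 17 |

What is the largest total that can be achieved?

637

Order the channels by conversions per $: Outdoor 15 > TV 13 > Native 11 > Social 10 > Podcast 5 > Display 4.
Outdoor takes 11 to reach its cap of 11 ; 45 left.
Give TV 10 to hit its cap of 10 ; 35 left.
Native takes 17 to reach its cap of 17 ; 18 left.
Social takes 13 to reach its cap of 13 ; 5 left.
Only 5 left; Podcast takes them to reach 5.
Total = 15×11 + 13×10 + 10×13 + 5×5 + 11×17 = 637.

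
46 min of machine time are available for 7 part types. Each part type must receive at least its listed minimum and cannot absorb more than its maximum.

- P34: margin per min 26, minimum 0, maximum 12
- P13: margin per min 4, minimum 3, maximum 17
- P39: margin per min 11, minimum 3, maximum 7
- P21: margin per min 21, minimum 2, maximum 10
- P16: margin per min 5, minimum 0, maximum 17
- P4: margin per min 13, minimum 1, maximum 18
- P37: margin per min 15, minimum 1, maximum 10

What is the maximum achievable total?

Meeting every minimum uses 0+3+3+2+0+1+1 = 10 min, leaving 36.
Order the part types by margin per min: P34 26 > P21 21 > P37 15 > P4 13 > P39 11 > P16 5 > P13 4.
P34: +12 to 12 (cap) → 24 left.
P21: +8 to 10 (cap) → 16 left.
P37 takes 9 more to reach its cap of 10 → 7 left.
P4: +7 (room for 17) → 8. Pool exhausted.
Total = 26×12 + 4×3 + 11×3 + 21×10 + 13×8 + 15×10 = 821.

821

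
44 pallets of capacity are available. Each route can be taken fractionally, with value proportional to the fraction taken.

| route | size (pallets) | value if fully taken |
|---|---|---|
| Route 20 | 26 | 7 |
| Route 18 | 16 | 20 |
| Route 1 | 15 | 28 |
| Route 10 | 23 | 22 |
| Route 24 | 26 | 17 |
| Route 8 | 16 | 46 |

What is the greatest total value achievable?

90.25

Sort by value density: Route 8 46/16≈2.88, Route 1 28/15≈1.87, Route 18 20/16≈1.25, Route 10 22/23≈0.957, Route 24 17/26≈0.654, Route 20 7/26≈0.269.
Take all of Route 8 (16 pallets, value 46) — 28 pallets left.
Route 1: take in full, 15 pallets for value 28 — 13 left.
13 pallets left: a 13/16 share of Route 18 gives 20×13/16 = 16.25.
Total value = 90.25.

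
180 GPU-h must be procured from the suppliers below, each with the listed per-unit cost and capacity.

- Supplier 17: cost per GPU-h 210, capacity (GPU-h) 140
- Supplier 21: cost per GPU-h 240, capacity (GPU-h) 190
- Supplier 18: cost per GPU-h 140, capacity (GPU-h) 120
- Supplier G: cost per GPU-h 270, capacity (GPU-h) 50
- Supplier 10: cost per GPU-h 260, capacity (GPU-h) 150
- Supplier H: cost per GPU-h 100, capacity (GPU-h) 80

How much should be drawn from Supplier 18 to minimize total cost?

Use suppliers in increasing cost order.
Supplier H (100): use full 80 → 100 GPU-h to go.
Supplier 18 (140): take the remaining 100 → done.
Supplier 17, Supplier 21, Supplier 10, Supplier G: unused.

100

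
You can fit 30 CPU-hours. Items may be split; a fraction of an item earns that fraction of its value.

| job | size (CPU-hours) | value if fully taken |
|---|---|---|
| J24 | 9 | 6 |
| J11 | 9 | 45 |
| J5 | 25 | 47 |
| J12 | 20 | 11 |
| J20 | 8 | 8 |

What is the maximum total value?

Rank by value-to-size ratio: J11 45/9≈5, J5 47/25≈1.88, J20 8/8≈1, J24 6/9≈0.667, J12 11/20≈0.55.
Take all of J11 (9 CPU-hours, value 45) ; 21 CPU-hours left.
21 CPU-hours left: a 21/25 share of J5 gives 47×21/25 = 39.48.
Total value = 84.48.

84.48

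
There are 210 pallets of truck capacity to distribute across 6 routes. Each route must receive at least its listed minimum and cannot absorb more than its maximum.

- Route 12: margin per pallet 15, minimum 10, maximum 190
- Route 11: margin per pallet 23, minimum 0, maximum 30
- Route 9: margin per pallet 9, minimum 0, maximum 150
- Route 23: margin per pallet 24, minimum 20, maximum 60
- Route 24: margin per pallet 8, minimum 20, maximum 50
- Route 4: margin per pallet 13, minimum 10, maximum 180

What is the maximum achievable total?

3770

Meeting every minimum uses 10+0+0+20+20+10 = 60 pallets, leaving 150.
Order the routes by margin per pallet: Route 23 24 > Route 11 23 > Route 12 15 > Route 4 13 > Route 9 9 > Route 24 8.
Give Route 23 40 more to hit its cap of 60 — 110 left.
Give Route 11 30 more to hit its cap of 30 — 80 left.
Only 80 left; Route 12 takes them to reach 90.
Total = 15×90 + 23×30 + 24×60 + 8×20 + 13×10 = 3770.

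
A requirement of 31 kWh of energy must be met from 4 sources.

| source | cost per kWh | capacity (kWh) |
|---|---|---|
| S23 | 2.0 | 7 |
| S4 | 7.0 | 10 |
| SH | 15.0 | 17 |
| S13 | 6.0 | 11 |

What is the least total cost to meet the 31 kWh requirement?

Cheapest first:
Take 7 from S23 at 2.0 — need 24 more.
S13 at 6.0: take all 11 kWh — 13 still needed.
S4 (7.0): use full 10 — 3 kWh to go.
SH at 15.0: take 3 of its 17 — requirement met.
Cost = 7×2.0 + 11×6.0 + 10×7.0 + 3×15.0 = 195.

195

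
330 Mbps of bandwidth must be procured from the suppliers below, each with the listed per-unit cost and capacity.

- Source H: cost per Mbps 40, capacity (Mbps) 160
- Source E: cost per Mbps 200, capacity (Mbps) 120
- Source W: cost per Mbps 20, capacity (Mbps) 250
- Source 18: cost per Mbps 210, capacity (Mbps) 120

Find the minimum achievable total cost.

Cheapest first:
Source W at 20: take all 250 Mbps — 80 still needed.
Source H at 40: take 80 of its 160 — requirement met.
Source E, Source 18: unused.
Cost = 250×20 + 80×40 = 8200.

8200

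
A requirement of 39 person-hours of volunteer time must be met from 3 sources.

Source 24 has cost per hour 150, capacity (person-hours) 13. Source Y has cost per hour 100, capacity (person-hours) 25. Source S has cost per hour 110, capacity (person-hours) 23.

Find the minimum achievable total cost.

Fill from the cheapest source first.
Take 25 from Source Y at 100 ; need 14 more.
Take 14 from Source S at 110 to finish.
Source 24: unused.
Cost = 25×100 + 14×110 = 4040.

4040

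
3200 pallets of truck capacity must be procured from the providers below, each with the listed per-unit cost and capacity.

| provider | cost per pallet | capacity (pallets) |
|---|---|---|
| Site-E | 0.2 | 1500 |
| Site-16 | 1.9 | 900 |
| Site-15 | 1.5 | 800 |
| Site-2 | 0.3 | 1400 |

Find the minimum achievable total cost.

1170

Use providers in increasing cost order.
Site-E (0.2): use full 1500 — 1700 pallets to go.
Site-2 (0.3): use full 1400 — 300 pallets to go.
Site-15 (1.5): take the remaining 300 — done.
Site-16: unused.
Cost = 1500×0.2 + 1400×0.3 + 300×1.5 = 1170.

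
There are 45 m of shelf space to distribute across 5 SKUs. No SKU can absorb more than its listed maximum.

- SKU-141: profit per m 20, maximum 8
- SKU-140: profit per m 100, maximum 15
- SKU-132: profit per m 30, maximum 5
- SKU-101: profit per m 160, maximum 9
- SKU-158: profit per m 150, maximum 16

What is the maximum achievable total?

Order the SKUs by profit per m: SKU-101 160 > SKU-158 150 > SKU-140 100 > SKU-132 30 > SKU-141 20.
Give SKU-101 9 to hit its cap of 9 — 36 left.
Give SKU-158 16 to hit its cap of 16 — 20 left.
SKU-140: +15 to 15 (cap) — 5 left.
SKU-132 takes 5 to reach its cap of 5 — 0 left.
Total = 100×15 + 30×5 + 160×9 + 150×16 = 5490.

5490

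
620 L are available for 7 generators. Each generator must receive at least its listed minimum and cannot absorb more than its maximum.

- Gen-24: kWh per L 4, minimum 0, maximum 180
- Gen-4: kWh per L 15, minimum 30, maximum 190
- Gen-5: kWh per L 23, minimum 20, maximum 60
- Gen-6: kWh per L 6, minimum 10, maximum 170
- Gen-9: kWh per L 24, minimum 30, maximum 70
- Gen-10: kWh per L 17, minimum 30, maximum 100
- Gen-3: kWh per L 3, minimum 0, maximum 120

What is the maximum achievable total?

Meeting every minimum uses 0+30+20+10+30+30+0 = 120 L, leaving 500.
Highest kWh per L first: Gen-9 24 > Gen-5 23 > Gen-10 17 > Gen-4 15 > Gen-6 6 > Gen-24 4 > Gen-3 3.
Give Gen-9 40 more to hit its cap of 70 → 460 left.
Gen-5: +40 to 60 (cap) → 420 left.
Gen-10 takes 70 more to reach its cap of 100 → 350 left.
Gen-4 takes 160 more to reach its cap of 190 → 190 left.
Give Gen-6 160 more to hit its cap of 170 → 30 left.
Only 30 left; Gen-24 takes them to reach 30.
Total = 4×30 + 15×190 + 23×60 + 6×170 + 24×70 + 17×100 = 8750.

8750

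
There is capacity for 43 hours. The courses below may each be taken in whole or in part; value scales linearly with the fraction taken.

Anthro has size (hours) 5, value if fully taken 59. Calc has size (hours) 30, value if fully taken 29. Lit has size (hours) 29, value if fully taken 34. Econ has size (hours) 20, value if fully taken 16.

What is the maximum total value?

101.7

Rank by value-to-size ratio: Anthro 59/5≈11.8, Lit 34/29≈1.17, Calc 29/30≈0.967, Econ 16/20≈0.8.
Anthro: take in full, 5 hours for value 59 — 38 left.
All 29 hours of Lit fit (value 34) — 9 remain.
Fill the last 9 hours with part of Calc: 9/30 of it earns 8.7.
Total value = 101.7.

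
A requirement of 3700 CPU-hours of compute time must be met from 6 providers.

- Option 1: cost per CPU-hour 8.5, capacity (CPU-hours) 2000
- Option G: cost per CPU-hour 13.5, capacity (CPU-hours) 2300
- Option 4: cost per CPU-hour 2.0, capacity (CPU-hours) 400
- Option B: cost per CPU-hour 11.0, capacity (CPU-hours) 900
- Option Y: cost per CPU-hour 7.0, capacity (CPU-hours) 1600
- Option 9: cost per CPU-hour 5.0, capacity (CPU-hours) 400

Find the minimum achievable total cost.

25050

Use providers in increasing cost order.
Option 4 at 2.0: take all 400 CPU-hours ; 3300 still needed.
Option 9 at 5.0: take all 400 CPU-hours ; 2900 still needed.
Take 1600 from Option Y at 7.0 ; need 1300 more.
Take 1300 from Option 1 at 8.5 to finish.
Option B, Option G: unused.
Cost = 400×2.0 + 400×5.0 + 1600×7.0 + 1300×8.5 = 25050.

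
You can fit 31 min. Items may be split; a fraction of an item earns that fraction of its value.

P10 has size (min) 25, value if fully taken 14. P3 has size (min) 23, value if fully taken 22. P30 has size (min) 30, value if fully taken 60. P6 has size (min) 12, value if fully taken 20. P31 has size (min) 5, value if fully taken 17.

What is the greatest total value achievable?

Rank by value-to-size ratio: P31 17/5≈3.4, P30 60/30≈2, P6 20/12≈1.67, P3 22/23≈0.957, P10 14/25≈0.56.
All 5 min of P31 fit (value 17) ; 26 remain.
Fill the last 26 min with part of P30: 26/30 of it earns 52.
Total value = 69.

69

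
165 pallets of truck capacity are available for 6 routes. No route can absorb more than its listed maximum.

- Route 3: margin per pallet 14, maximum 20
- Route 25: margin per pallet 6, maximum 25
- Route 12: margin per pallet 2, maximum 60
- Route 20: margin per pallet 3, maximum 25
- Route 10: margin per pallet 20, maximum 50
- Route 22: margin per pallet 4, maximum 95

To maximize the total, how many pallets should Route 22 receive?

70

Rank by margin per pallet: Route 10 20 > Route 3 14 > Route 25 6 > Route 22 4 > Route 20 3 > Route 12 2.
Route 10 takes 50 to reach its cap of 50 → 115 left.
Give Route 3 20 to hit its cap of 20 → 95 left.
Route 25: +25 to 25 (cap) → 70 left.
Route 22 has room for 95 but only 70 remain, so it gets 70.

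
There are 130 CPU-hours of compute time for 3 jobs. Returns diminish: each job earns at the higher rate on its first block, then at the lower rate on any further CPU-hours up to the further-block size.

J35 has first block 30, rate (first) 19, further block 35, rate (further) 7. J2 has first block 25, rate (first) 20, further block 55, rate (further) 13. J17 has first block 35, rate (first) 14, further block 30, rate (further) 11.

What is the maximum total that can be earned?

2080

Rank every tier by rate: J2/first 20 > J35/first 19 > J17/first 14 > J2/second 13 > J17/second 11 > J35/second 7.
J2/first (20): +25 → 105 left.
J35/first (19): +30 → 75 left.
J17/first (14): +35 → 40 left.
40 remain; put them into J2 second at 13.
Total = 20×25 + 19×30 + 14×35 + 13×40 = 2080.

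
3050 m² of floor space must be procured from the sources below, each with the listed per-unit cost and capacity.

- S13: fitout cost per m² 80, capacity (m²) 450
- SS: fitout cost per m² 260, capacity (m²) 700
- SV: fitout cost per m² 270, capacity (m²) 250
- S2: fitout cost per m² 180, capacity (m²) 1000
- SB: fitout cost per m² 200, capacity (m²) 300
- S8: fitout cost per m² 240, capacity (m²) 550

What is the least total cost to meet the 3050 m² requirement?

603500

Cheapest first:
S13 at 80: take all 450 m² → 2600 still needed.
S2 at 180: take all 1000 m² → 1600 still needed.
SB (200): use full 300 → 1300 m² to go.
S8 (240): use full 550 → 750 m² to go.
Take 700 from SS at 260 → need 50 more.
SV at 270: take 50 of its 250 → requirement met.
Cost = 450×80 + 1000×180 + 300×200 + 550×240 + 700×260 + 50×270 = 603500.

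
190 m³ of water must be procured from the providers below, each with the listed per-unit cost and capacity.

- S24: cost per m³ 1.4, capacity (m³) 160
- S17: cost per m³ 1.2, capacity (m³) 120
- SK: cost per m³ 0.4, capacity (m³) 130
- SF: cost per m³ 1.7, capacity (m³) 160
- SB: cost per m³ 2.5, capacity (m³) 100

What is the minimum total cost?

Cheapest first:
Take 130 from SK at 0.4 — need 60 more.
Take 60 from S17 at 1.2 to finish.
S24, SF, SB: unused.
Cost = 130×0.4 + 60×1.2 = 124.

124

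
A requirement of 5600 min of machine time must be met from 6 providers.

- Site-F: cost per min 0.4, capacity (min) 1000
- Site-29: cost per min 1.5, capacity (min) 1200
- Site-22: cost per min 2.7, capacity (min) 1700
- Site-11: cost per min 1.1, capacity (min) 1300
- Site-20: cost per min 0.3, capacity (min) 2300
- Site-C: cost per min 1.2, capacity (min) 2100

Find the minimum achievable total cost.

Use providers in increasing cost order.
Site-20 (0.3): use full 2300 ; 3300 min to go.
Take 1000 from Site-F at 0.4 ; need 2300 more.
Site-11 at 1.1: take all 1300 min ; 1000 still needed.
Take 1000 from Site-C at 1.2 to finish.
Site-29, Site-22: unused.
Cost = 2300×0.3 + 1000×0.4 + 1300×1.1 + 1000×1.2 = 3720.

3720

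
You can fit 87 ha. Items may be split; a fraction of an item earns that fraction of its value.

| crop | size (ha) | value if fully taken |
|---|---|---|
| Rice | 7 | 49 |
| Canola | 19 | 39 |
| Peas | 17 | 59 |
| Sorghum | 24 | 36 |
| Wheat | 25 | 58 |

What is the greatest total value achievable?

Best value per unit of size first: Rice 49/7≈7, Peas 59/17≈3.47, Wheat 58/25≈2.32, Canola 39/19≈2.05, Sorghum 36/24≈1.5.
All 7 ha of Rice fit (value 49) — 80 remain.
Peas: take in full, 17 ha for value 59 — 63 left.
All 25 ha of Wheat fit (value 58) — 38 remain.
Canola: take in full, 19 ha for value 39 — 19 left.
19 ha left: a 19/24 share of Sorghum gives 36×19/24 = 28.5.
Total value = 233.5.

233.5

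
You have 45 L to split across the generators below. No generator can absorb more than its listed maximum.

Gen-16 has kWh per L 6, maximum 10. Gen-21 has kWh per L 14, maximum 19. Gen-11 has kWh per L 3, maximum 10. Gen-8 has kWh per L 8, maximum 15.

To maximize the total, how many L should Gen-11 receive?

Order the generators by kWh per L: Gen-21 14 > Gen-8 8 > Gen-16 6 > Gen-11 3.
Give Gen-21 19 to hit its cap of 19 → 26 left.
Gen-8 takes 15 to reach its cap of 15 → 11 left.
Gen-16 takes 10 to reach its cap of 10 → 1 left.
Gen-11: +1 (room for 10) → 1. Pool exhausted.

1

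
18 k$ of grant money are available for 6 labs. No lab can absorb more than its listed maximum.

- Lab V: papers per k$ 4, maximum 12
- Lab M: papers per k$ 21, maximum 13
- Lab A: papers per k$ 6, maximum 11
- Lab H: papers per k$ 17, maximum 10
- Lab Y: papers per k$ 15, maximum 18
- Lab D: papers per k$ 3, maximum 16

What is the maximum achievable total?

Highest papers per k$ first: Lab M 21 > Lab H 17 > Lab Y 15 > Lab A 6 > Lab V 4 > Lab D 3.
Give Lab M 13 to hit its cap of 13 — 5 left.
Lab H has room for 10 but only 5 remain, so it gets 5.
Total = 21×13 + 17×5 = 358.

358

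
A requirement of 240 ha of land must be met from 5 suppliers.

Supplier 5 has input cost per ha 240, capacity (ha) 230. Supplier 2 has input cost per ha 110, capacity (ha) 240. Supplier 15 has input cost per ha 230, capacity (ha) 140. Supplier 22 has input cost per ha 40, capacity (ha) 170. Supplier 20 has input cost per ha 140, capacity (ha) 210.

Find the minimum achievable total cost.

Fill from the cheapest supplier first.
Supplier 22 at 40: take all 170 ha ; 70 still needed.
Supplier 2 (110): take the remaining 70 ; done.
Supplier 20, Supplier 15, Supplier 5: unused.
Cost = 170×40 + 70×110 = 14500.

14500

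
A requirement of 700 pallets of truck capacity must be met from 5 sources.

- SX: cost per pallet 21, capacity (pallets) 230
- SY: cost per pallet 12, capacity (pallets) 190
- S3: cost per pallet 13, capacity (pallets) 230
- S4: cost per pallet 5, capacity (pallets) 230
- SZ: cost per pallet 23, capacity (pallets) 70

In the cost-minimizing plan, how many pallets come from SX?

50

Cheapest first:
S4 at 5: take all 230 pallets → 470 still needed.
Take 190 from SY at 12 → need 280 more.
Take 230 from S3 at 13 → need 50 more.
SX at 21: take 50 of its 230 → requirement met.
SZ: unused.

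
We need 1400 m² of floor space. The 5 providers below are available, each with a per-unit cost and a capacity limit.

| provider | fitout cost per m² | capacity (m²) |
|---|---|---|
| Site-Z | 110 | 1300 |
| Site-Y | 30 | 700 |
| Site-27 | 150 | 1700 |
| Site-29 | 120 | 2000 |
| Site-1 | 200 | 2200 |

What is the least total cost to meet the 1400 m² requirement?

Cheapest first:
Take 700 from Site-Y at 30 ; need 700 more.
Site-Z (110): take the remaining 700 ; done.
Site-29, Site-27, Site-1: unused.
Cost = 700×30 + 700×110 = 98000.

98000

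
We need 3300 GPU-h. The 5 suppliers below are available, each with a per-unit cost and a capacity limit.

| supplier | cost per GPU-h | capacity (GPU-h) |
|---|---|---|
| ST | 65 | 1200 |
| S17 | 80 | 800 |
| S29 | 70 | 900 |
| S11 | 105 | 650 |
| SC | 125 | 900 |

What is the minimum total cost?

Use suppliers in increasing cost order.
Take 1200 from ST at 65 ; need 2100 more.
S29 (70): use full 900 ; 1200 GPU-h to go.
Take 800 from S17 at 80 ; need 400 more.
Take 400 from S11 at 105 to finish.
SC: unused.
Cost = 1200×65 + 900×70 + 800×80 + 400×105 = 247000.

247000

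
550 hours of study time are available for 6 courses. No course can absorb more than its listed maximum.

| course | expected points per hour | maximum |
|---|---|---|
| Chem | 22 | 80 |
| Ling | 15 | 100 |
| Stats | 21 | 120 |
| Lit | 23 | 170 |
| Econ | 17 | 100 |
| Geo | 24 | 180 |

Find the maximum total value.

12510

Highest expected points per hour first: Geo 24 > Lit 23 > Chem 22 > Stats 21 > Econ 17 > Ling 15.
Give Geo 180 to hit its cap of 180 → 370 left.
Give Lit 170 to hit its cap of 170 → 200 left.
Chem: +80 to 80 (cap) → 120 left.
Give Stats 120 to hit its cap of 120 → 0 left.
Total = 22×80 + 21×120 + 23×170 + 24×180 = 12510.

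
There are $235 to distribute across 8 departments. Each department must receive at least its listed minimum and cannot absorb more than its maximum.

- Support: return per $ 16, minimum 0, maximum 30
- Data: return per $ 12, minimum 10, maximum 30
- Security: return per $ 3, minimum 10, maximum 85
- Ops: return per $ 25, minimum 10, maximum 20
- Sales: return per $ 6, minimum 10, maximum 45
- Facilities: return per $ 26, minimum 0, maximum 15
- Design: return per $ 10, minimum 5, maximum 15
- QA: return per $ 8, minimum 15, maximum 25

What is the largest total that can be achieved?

Meeting every minimum uses 0+10+10+10+10+0+5+15 = 60 $, leaving 175.
Rank by return per $: Facilities 26 > Ops 25 > Support 16 > Data 12 > Design 10 > QA 8 > Sales 6 > Security 3.
Give Facilities 15 more to hit its cap of 15 ; 160 left.
Give Ops 10 more to hit its cap of 20 ; 150 left.
Support takes 30 more to reach its cap of 30 ; 120 left.
Data takes 20 more to reach its cap of 30 ; 100 left.
Give Design 10 more to hit its cap of 15 ; 90 left.
QA takes 10 more to reach its cap of 25 ; 80 left.
Give Sales 35 more to hit its cap of 45 ; 45 left.
Security: +45 (room for 75) → 55. Pool exhausted.
Total = 16×30 + 12×30 + 3×55 + 25×20 + 6×45 + 26×15 + 10×15 + 8×25 = 2515.

2515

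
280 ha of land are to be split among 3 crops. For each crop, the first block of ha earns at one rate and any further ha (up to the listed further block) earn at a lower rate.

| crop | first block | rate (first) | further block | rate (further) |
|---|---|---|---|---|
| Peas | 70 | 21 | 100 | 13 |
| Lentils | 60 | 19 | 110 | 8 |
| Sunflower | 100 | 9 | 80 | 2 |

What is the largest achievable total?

Rank every tier by rate: Peas/first 21 > Lentils/first 19 > Peas/second 13 > Sunflower/first 9 > Lentils/second 8 > Sunflower/second 2.
Peas first at 21: fill all 70 → 210 left.
Fill Lentils first block (60 at 19) → 150 left.
Peas second at 13: fill all 100 → 50 left.
50 remain; put them into Sunflower first at 9.
Total = 21×70 + 19×60 + 13×100 + 9×50 = 4360.

4360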